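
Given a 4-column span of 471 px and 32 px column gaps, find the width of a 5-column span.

Subtracting 3 column gaps of 32 leaves 375 for 4 columns, so c = 93.75 px.
Span of 5: 5·93.75 + 4·32 = 468.75 + 128 = 596.75 px.

596.75 px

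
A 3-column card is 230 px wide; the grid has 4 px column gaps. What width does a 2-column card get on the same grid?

152 px

Subtracting 2 column gaps of 4 leaves 222 for 3 columns, so c = 74 px.
2-column span = 2·74 + 1·4 = 152 px.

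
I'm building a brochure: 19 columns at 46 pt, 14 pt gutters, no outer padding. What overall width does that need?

Summing: 874 + 252 = 1126 pt.

1126 pt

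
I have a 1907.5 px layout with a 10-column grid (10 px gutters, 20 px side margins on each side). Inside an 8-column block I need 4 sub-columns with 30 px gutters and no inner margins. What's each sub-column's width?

Take off 40 px of margins, leaving 1867.5 px.
Subtracting 9 gutters of 10 leaves 1777.5 for 10 columns, so c = 177.75 px.
8 columns plus 7 gutters: 1422 + 70 = 1492 px.
4 columns + 3 gutters: 4d + 3·30 = 1492.
4d = 1492 − 90 = 1402, so d = 350.5 px.

350.5 px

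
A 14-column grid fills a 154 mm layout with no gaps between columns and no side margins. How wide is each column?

11 mm

154 / 14 = 11 mm per column.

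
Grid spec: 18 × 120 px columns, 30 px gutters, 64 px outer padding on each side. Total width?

2798 px

Adding margins, columns and gutters: 128 + 2160 + 510 = 2798 px.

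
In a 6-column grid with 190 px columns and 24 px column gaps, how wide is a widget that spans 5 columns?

1046 px

Span of 5: 5·190 + 4·24 = 950 + 96 = 1046 px.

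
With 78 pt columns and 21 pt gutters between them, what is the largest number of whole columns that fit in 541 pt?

5 columns

5 columns: 5·78 + 4·21 = 474 pt ≤ 541.
6 columns: 573 pt > 541. So 5.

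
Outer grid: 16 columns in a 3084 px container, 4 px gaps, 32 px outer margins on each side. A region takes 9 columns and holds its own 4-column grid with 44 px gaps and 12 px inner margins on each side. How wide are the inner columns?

385.25 px

Take off 64 px of margins, leaving 3020 px.
Subtracting 15 gaps of 4 leaves 2960 for 16 columns, so c = 185 px.
9 columns plus 8 gaps: 1665 + 32 = 1697 px.
Inner content = 1697 − 2·12 = 1673 px.
Subtracting 3 gaps of 44 leaves 1541 for 4 columns, so d = 385.25 px.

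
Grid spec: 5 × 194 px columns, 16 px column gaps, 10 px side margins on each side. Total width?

Total width: 2·10 + 5·194 + 4·16 = 1054 px.

1054 px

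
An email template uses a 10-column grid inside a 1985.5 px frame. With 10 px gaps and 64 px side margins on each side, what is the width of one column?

Subtract both margins: 1985.5 − 2·64 = 1857.5 px.
1857.5 − 9·10 = 1767.5; ÷10 gives c = 176.75 px.

176.75 px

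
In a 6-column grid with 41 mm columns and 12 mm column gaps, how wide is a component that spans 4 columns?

4-column span = 4·41 + 3·12 = 200 mm.

200 mm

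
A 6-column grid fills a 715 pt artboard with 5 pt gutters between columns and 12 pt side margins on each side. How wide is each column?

111 pt

Subtract both margins: 715 − 2·12 = 691 pt.
6c + 5·5 = 691 → 6c = 666 → c = 111 pt.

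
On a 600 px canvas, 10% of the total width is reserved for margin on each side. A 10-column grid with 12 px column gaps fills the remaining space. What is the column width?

37.2 px

Margins: 10% × 600 = 60 px each, so content = 600 − 120 = 480 px.
10c + 9·12 = 480 → 10c = 372 → c = 37.2 px.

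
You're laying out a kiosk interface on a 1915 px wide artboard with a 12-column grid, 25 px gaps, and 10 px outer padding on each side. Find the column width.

Inside the margins: 1915 − 20 = 1895 px.
Subtracting 11 gaps of 25 leaves 1620 for 12 columns, so c = 135 px.

135 px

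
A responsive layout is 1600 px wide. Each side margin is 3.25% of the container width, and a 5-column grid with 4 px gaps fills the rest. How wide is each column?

296 px

Each margin = 3.25% of 1600 = 52 px; content = 1600 − 2·52 = 1496 px.
Subtracting 4 gaps of 4 leaves 1480 for 5 columns, so c = 296 px.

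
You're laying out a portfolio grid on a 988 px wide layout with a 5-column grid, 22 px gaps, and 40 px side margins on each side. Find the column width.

164 px

Subtract both margins: 988 − 2·40 = 908 px.
5 columns + 4 gaps: 5c + 4·22 = 908.
5c = 908 − 88 = 820, so c = 164 px.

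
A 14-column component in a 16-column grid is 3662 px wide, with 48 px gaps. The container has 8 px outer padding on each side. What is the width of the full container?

4208 px

14c + 13·48 = 3662 → 14c = 3038 → c = 217 px.
Total width: 2·8 + 16·217 + 15·48 = 4208 px.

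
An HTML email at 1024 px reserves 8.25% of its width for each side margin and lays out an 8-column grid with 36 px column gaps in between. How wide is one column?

Margins: 8.25% × 1024 = 84.48 px each, so content = 1024 − 168.96 = 855.04 px.
855.04 − 7·36 = 603.04; ÷8 gives c = 75.38 px.

75.38 px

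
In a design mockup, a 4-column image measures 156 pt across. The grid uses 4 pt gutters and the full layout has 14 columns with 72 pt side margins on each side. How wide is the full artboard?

700 pt

Subtracting 3 gutters of 4 leaves 144 for 4 columns, so c = 36 pt.
Artboard = 2·72 + 14·36 + 13·4 = 144 + 504 + 52 = 700 pt.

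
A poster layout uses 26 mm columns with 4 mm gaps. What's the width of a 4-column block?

Span of 4: 4·26 + 3·4 = 104 + 12 = 116 mm.

116 mm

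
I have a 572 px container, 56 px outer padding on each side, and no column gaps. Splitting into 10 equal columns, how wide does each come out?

Take off 112 px of margins, leaving 460 px.
With no column gaps, each column is 460/10 = 46 px.

46 px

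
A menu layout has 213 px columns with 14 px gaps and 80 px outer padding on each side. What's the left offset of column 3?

Each column+gutter stride is 227 px; 2 of them past the 80 px margin is 80 + 454 = 534 px.

534 px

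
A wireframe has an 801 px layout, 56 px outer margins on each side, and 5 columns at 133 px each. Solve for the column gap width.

6 px

Inside the margins: 801 − 112 = 689 px.
5·133 + 4g = 689 → 4g = 24 → g = 6 px.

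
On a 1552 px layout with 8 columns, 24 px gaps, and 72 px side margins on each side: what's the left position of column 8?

1325 px

Take off 144 px of margins, leaving 1408 px.
Subtracting 7 gaps of 24 leaves 1240 for 8 columns, so c = 155 px.
Column 8 starts at margin + 7·(column + gutter) = 72 + 7·179 = 1325 px.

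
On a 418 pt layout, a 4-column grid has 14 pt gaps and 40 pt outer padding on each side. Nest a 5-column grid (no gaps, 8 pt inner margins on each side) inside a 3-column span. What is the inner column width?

46.8 pt

Inside the margins: 418 − 80 = 338 pt.
Subtracting 3 gaps of 14 leaves 296 for 4 columns, so c = 74 pt.
Span of 3: 3·74 + 2·14 = 222 + 28 = 250 pt.
Inner content = 250 − 2·8 = 234 pt.
234 / 5 = 46.8 pt per column.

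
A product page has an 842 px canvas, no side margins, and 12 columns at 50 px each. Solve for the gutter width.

12 columns take 12·50 = 600 px; remaining 242 splits into 11 gutters.
g = 242 / 11 = 22 px.

22 px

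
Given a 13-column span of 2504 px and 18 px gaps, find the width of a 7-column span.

Subtracting 12 gaps of 18 leaves 2288 for 13 columns, so c = 176 px.
7 columns plus 6 gaps: 1232 + 108 = 1340 px.

1340 px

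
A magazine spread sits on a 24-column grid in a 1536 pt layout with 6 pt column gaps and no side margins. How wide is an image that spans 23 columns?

1536 − 23·6 = 1398; ÷24 gives c = 58.25 pt.
23-column span = 23·58.25 + 22·6 = 1471.75 pt.

1471.75 pt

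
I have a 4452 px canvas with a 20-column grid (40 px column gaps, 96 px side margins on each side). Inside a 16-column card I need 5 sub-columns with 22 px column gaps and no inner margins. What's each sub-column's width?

Take off 192 px of margins, leaving 4260 px.
20c + 19·40 = 4260 → 20c = 3500 → c = 175 px.
16-column span = 16·175 + 15·40 = 3400 px.
5 columns + 4 column gaps: 5d + 4·22 = 3400.
5d = 3400 − 88 = 3312, so d = 662.4 px.

662.4 px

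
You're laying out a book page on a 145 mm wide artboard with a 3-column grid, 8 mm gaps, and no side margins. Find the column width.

3c + 2·8 = 145 → 3c = 129 → c = 43 mm.

43 mm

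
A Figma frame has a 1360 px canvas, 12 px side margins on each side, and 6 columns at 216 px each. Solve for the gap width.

Take off 24 px of margins, leaving 1336 px.
6 columns take 6·216 = 1296 px; remaining 40 splits into 5 gaps.
g = 40 / 5 = 8 px.

8 px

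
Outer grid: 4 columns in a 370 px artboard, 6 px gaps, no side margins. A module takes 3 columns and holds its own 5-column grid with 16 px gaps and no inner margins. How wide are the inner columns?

4c + 3·6 = 370 → 4c = 352 → c = 88 px.
3-column span = 3·88 + 2·6 = 276 px.
Subtracting 4 gaps of 16 leaves 212 for 5 columns, so d = 42.4 px.

42.4 px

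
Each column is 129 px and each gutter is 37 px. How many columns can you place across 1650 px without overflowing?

10 columns

k columns need k·129 + (k−1)·37 = k·166 − 37.
k·166 − 37 ≤ 1650 → k ≤ 1687 / 166 ≈ 10.16, so k = 10.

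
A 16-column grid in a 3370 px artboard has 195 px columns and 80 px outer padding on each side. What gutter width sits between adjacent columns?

Subtract both margins: 3370 − 2·80 = 3210 px.
Columns use 3120 px, leaving 90 px across 15 gutters = 6 px each.

6 px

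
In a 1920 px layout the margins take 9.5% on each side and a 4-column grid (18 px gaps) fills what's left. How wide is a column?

Each margin = 9.5% of 1920 = 182.4 px; content = 1920 − 2·182.4 = 1555.2 px.
1555.2 − 3·18 = 1501.2; ÷4 gives c = 375.3 px.

375.3 px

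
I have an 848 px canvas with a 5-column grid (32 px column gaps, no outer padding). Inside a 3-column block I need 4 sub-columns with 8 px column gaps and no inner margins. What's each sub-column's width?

5c + 4·32 = 848 → 5c = 720 → c = 144 px.
Span of 3: 3·144 + 2·32 = 432 + 64 = 496 px.
4 columns + 3 column gaps: 4d + 3·8 = 496.
4d = 496 − 24 = 472, so d = 118 px.

118 px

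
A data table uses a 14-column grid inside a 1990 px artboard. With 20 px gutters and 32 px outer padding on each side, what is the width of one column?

Subtract both margins: 1990 − 2·32 = 1926 px.
14c + 13·20 = 1926 → 14c = 1666 → c = 119 px.

119 px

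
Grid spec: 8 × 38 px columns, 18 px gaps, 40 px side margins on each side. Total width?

Total width: 2·40 + 8·38 + 7·18 = 510 px.

510 px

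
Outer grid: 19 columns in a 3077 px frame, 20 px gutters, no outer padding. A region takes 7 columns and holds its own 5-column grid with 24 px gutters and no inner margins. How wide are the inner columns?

205 px

3077 − 18·20 = 2717; ÷19 gives c = 143 px.
Span of 7: 7·143 + 6·20 = 1001 + 120 = 1121 px.
5d + 4·24 = 1121 → 5d = 1025 → d = 205 px.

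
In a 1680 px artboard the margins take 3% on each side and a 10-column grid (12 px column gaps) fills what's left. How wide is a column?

1680 × (1 − 2·3%) = 1680 × 94% = 1579.2 px for the columns.
10 columns + 9 column gaps: 10c + 9·12 = 1579.2.
10c = 1579.2 − 108 = 1471.2, so c = 147.12 px.

147.12 px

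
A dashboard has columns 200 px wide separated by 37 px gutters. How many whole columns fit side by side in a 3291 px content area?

14 columns

14 columns: 14·200 + 13·37 = 3281 px ≤ 3291.
15 columns: 3518 px > 3291. So 14.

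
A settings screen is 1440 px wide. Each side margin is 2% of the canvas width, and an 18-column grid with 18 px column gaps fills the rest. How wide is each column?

Margins: 2% × 1440 = 28.8 px each, so content = 1440 − 57.6 = 1382.4 px.
18 columns + 17 column gaps: 18c + 17·18 = 1382.4.
18c = 1382.4 − 306 = 1076.4, so c = 59.8 px.

59.8 px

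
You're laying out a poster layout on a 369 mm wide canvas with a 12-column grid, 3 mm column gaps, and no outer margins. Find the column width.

Subtracting 11 column gaps of 3 leaves 336 for 12 columns, so c = 28 mm.

28 mm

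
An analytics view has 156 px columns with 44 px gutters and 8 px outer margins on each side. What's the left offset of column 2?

208 px

Before column 2: the margin + 1 column + 1 gutter.
Offset = 8 + 1·(156 + 44) = 8 + 200 = 208 px.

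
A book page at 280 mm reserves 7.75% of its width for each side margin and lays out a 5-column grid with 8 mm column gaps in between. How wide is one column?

Each margin = 7.75% of 280 = 21.7 mm; content = 280 − 2·21.7 = 236.6 mm.
5 columns + 4 column gaps: 5c + 4·8 = 236.6.
5c = 236.6 − 32 = 204.6, so c = 40.92 mm.

40.92 mm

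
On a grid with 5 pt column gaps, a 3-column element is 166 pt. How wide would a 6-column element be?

3c + 2·5 = 166 → 3c = 156 → c = 52 pt.
Span of 6: 6·52 + 5·5 = 312 + 25 = 337 pt.

337 pt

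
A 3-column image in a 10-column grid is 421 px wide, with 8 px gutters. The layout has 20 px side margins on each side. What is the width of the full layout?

Subtracting 2 gutters of 8 leaves 405 for 3 columns, so c = 135 px.
Total width: 2·20 + 10·135 + 9·8 = 1462 px.

1462 px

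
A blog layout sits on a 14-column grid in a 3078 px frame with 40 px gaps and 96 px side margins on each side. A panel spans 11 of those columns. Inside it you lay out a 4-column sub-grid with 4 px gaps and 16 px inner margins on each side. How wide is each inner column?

Take off 192 px of margins, leaving 2886 px.
Subtracting 13 gaps of 40 leaves 2366 for 14 columns, so c = 169 px.
11-column span = 11·169 + 10·40 = 2259 px.
Inner content = 2259 − 2·16 = 2227 px.
Subtracting 3 gaps of 4 leaves 2215 for 4 columns, so d = 553.75 px.

553.75 px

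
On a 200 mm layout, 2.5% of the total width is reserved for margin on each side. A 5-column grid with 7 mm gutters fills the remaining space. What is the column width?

200 × (1 − 2·2.5%) = 200 × 95% = 190 mm for the columns.
5c + 4·7 = 190 → 5c = 162 → c = 32.4 mm.

32.4 mm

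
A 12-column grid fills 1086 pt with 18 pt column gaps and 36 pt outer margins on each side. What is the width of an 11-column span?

Take off 72 pt of margins, leaving 1014 pt.
1014 − 11·18 = 816; ÷12 gives c = 68 pt.
Span of 11: 11·68 + 10·18 = 748 + 180 = 928 pt.

928 pt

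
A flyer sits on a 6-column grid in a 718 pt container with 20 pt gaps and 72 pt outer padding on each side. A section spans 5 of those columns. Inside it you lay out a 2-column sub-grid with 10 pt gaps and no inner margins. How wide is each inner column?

Outer content = 718 − 2·72 = 574 pt.
Subtracting 5 gaps of 20 leaves 474 for 6 columns, so c = 79 pt.
5 columns plus 4 gaps: 395 + 80 = 475 pt.
2d + 1·10 = 475 → 2d = 465 → d = 232.5 pt.

232.5 pt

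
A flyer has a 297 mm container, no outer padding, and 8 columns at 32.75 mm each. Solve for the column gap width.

5 mm

Columns use 262 mm, leaving 35 mm across 7 column gaps = 5 mm each.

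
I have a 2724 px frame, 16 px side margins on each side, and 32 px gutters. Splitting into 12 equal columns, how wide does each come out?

195 px

Subtract both margins: 2724 − 2·16 = 2692 px.
12c + 11·32 = 2692 → 12c = 2340 → c = 195 px.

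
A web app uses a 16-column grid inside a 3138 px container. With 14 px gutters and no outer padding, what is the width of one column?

3138 − 15·14 = 2928; ÷16 gives c = 183 px.

183 px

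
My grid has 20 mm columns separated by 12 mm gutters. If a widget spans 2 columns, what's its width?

52 mm

2-column span = 2·20 + 1·12 = 52 mm.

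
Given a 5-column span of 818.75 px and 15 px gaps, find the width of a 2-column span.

318.5 px

5 columns + 4 gaps: 5c + 4·15 = 818.75.
5c = 818.75 − 60 = 758.75, so c = 151.75 px.
Span of 2: 2·151.75 + 1·15 = 303.5 + 15 = 318.5 px.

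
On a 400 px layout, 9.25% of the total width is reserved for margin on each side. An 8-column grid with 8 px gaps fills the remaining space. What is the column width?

33.75 px

Each margin = 9.25% of 400 = 37 px; content = 400 − 2·37 = 326 px.
8 columns + 7 gaps: 8c + 7·8 = 326.
8c = 326 − 56 = 270, so c = 33.75 px.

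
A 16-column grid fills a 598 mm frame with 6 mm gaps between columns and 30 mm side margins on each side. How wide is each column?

Content width = 598 − 2·30 = 538 mm.
Subtracting 15 gaps of 6 leaves 448 for 16 columns, so c = 28 mm.

28 mm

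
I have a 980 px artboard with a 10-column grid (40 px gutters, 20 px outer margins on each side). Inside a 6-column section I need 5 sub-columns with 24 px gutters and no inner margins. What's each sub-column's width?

Take off 40 px of margins, leaving 940 px.
10 columns + 9 gutters: 10c + 9·40 = 940.
10c = 940 − 360 = 580, so c = 58 px.
6 columns plus 5 gutters: 348 + 200 = 548 px.
5 columns + 4 gutters: 5d + 4·24 = 548.
5d = 548 − 96 = 452, so d = 90.4 px.

90.4 px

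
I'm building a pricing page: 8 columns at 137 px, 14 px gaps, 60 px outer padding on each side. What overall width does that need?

1314 px

Total width: 2·60 + 8·137 + 7·14 = 1314 px.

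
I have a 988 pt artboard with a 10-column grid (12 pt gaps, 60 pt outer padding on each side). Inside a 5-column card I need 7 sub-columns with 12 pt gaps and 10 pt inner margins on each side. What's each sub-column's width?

Subtract both margins: 988 − 2·60 = 868 pt.
Subtracting 9 gaps of 12 leaves 760 for 10 columns, so c = 76 pt.
5-column span = 5·76 + 4·12 = 428 pt.
Inner content = 428 − 2·10 = 408 pt.
7d + 6·12 = 408 → 7d = 336 → d = 48 pt.

48 pt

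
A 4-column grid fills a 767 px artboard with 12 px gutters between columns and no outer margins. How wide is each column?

4c + 3·12 = 767 → 4c = 731 → c = 182.75 px.

182.75 px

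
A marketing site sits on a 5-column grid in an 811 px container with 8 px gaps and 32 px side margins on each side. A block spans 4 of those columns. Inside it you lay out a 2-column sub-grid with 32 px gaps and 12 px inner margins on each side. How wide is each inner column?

Inside the margins: 811 − 64 = 747 px.
5 columns + 4 gaps: 5c + 4·8 = 747.
5c = 747 − 32 = 715, so c = 143 px.
4-column span = 4·143 + 3·8 = 596 px.
Inner content = 596 − 2·12 = 572 px.
2 columns + 1 gap: 2d + 1·32 = 572.
2d = 572 − 32 = 540, so d = 270 px.

270 px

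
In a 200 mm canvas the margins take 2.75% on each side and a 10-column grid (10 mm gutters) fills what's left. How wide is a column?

Each margin = 2.75% of 200 = 5.5 mm; content = 200 − 2·5.5 = 189 mm.
189 − 9·10 = 99; ÷10 gives c = 9.9 mm.

9.9 mm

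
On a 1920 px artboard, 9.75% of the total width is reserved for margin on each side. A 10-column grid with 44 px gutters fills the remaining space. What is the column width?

114.96 px

1920 × (1 − 2·9.75%) = 1920 × 80.5% = 1545.6 px for the columns.
Subtracting 9 gutters of 44 leaves 1149.6 for 10 columns, so c = 114.96 px.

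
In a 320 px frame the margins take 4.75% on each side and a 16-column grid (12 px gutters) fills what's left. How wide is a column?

6.85 px

Margins: 4.75% × 320 = 15.2 px each, so content = 320 − 30.4 = 289.6 px.
289.6 − 15·12 = 109.6; ÷16 gives c = 6.85 px.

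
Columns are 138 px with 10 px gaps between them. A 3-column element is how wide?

3 columns plus 2 gaps: 414 + 20 = 434 px.

434 px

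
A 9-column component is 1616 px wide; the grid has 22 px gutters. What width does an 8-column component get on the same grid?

1434 px

9 columns + 8 gutters: 9c + 8·22 = 1616.
9c = 1616 − 176 = 1440, so c = 160 px.
8-column span = 8·160 + 7·22 = 1434 px.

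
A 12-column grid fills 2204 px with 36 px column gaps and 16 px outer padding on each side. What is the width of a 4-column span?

700 px

Inside the margins: 2204 − 32 = 2172 px.
12c + 11·36 = 2172 → 12c = 1776 → c = 148 px.
4 columns plus 3 column gaps: 592 + 108 = 700 px.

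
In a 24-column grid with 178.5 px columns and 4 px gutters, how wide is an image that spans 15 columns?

15 columns plus 14 gutters: 2677.5 + 56 = 2733.5 px.

2733.5 px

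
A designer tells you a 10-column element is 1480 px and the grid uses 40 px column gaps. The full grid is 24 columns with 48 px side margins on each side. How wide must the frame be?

10 columns + 9 column gaps: 10c + 9·40 = 1480.
10c = 1480 − 360 = 1120, so c = 112 px.
Adding margins, columns and gutters: 96 + 2688 + 920 = 3704 px.

3704 px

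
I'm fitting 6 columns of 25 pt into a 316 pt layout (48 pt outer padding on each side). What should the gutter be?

Content width = 316 − 2·48 = 220 pt.
Columns use 150 pt, leaving 70 pt across 5 gutters = 14 pt each.

14 pt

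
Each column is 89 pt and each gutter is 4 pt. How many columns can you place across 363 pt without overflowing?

3 columns: 3·89 + 2·4 = 275 pt ≤ 363.
4 columns: 368 pt > 363. So 3.

3 columns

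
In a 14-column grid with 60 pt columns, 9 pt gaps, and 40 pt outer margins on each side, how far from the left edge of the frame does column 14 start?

Each column+gutter stride is 69 pt; 13 of them past the 40 pt margin is 40 + 897 = 937 pt.

937 pt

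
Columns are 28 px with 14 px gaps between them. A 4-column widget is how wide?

154 px

4 columns plus 3 gaps: 112 + 42 = 154 px.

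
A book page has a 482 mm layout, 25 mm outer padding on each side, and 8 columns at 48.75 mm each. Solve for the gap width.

6 mm

Content width = 482 − 2·25 = 432 mm.
8·48.75 + 7g = 432 → 7g = 42 → g = 6 mm.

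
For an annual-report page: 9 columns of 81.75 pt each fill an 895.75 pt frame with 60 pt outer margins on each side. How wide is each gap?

5 pt

Inside the margins: 895.75 − 120 = 775.75 pt.
Columns use 735.75 pt, leaving 40 pt across 8 gaps = 5 pt each.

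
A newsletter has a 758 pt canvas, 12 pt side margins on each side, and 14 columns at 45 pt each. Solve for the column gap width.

8 pt

Take off 24 pt of margins, leaving 734 pt.
14 columns take 14·45 = 630 pt; remaining 104 splits into 13 column gaps.
g = 104 / 13 = 8 pt.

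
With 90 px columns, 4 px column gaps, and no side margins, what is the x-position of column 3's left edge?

Before column 3: 2 columns + 2 column gaps.
Offset = 2·(90 + 4) = 2·94 = 188 px.

188 px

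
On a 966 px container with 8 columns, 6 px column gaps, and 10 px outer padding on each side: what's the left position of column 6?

605 px

Take off 20 px of margins, leaving 946 px.
Subtracting 7 column gaps of 6 leaves 904 for 8 columns, so c = 113 px.
Each column+gutter stride is 119 px; 5 of them past the 10 px margin is 10 + 595 = 605 px.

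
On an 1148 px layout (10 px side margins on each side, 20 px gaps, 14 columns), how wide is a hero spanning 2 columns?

144 px

Content width = 1148 − 2·10 = 1128 px.
Subtracting 13 gaps of 20 leaves 868 for 14 columns, so c = 62 px.
2-column span = 2·62 + 1·20 = 144 px.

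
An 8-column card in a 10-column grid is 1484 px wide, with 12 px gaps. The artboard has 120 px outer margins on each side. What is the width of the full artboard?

2098 px

1484 − 7·12 = 1400; ÷8 gives c = 175 px.
Total width: 2·120 + 10·175 + 9·12 = 2098 px.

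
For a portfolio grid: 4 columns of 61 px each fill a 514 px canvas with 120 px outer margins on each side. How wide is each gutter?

10 px

Inside the margins: 514 − 240 = 274 px.
4 columns take 4·61 = 244 px; remaining 30 splits into 3 gutters.
g = 30 / 3 = 10 px.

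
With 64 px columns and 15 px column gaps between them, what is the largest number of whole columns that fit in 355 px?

k columns need k·64 + (k−1)·15 = k·79 − 15.
k·79 − 15 ≤ 355 → k ≤ 370 / 79 ≈ 4.68, so k = 4.

4 columns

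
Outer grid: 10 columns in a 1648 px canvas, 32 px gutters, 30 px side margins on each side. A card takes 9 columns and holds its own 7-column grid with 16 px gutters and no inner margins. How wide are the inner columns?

Subtract both margins: 1648 − 2·30 = 1588 px.
10 columns + 9 gutters: 10c + 9·32 = 1588.
10c = 1588 − 288 = 1300, so c = 130 px.
Span of 9: 9·130 + 8·32 = 1170 + 256 = 1426 px.
Subtracting 6 gutters of 16 leaves 1330 for 7 columns, so d = 190 px.

190 px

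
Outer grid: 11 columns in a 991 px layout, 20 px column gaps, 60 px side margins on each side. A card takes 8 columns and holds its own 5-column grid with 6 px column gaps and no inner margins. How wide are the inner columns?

120.8 px

Subtract both margins: 991 − 2·60 = 871 px.
11 columns + 10 column gaps: 11c + 10·20 = 871.
11c = 871 − 200 = 671, so c = 61 px.
Span of 8: 8·61 + 7·20 = 488 + 140 = 628 px.
5d + 4·6 = 628 → 5d = 604 → d = 120.8 px.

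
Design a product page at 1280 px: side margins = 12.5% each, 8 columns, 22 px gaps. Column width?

100.75 px

Margins: 12.5% × 1280 = 160 px each, so content = 1280 − 320 = 960 px.
8 columns + 7 gaps: 8c + 7·22 = 960.
8c = 960 − 154 = 806, so c = 100.75 px.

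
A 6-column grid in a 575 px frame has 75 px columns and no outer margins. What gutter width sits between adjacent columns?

25 px

Columns use 450 px, leaving 125 px across 5 gutters = 25 px each.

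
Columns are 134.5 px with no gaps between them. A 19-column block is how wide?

2555.5 px

With no gaps, 19 columns span 19·134.5 = 2555.5 px.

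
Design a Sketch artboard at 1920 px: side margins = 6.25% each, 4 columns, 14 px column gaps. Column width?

Margins: 6.25% × 1920 = 120 px each, so content = 1920 − 240 = 1680 px.
1680 − 3·14 = 1638; ÷4 gives c = 409.5 px.

409.5 px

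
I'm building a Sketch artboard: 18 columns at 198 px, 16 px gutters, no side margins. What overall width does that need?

3836 px

Summing: 3564 + 272 = 3836 px.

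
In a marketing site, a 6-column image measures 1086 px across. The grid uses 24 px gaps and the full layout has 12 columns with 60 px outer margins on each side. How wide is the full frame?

6c + 5·24 = 1086 → 6c = 966 → c = 161 px.
Adding margins, columns and gutters: 120 + 1932 + 264 = 2316 px.

2316 px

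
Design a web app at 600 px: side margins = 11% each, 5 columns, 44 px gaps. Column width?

Margins: 11% × 600 = 66 px each, so content = 600 − 132 = 468 px.
5 columns + 4 gaps: 5c + 4·44 = 468.
5c = 468 − 176 = 292, so c = 58.4 px.

58.4 px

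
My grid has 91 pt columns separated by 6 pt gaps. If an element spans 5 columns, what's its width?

5 columns plus 4 gaps: 455 + 24 = 479 pt.

479 pt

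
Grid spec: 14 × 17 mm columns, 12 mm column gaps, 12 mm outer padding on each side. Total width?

Adding margins, columns and gutters: 24 + 238 + 156 = 418 mm.

418 mm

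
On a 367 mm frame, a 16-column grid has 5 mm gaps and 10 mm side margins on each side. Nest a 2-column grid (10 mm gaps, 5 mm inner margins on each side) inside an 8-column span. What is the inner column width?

Take off 20 mm of margins, leaving 347 mm.
347 − 15·5 = 272; ÷16 gives c = 17 mm.
8-column span = 8·17 + 7·5 = 171 mm.
Inner content = 171 − 2·5 = 161 mm.
Subtracting 1 gap of 10 leaves 151 for 2 columns, so d = 75.5 mm.

75.5 mm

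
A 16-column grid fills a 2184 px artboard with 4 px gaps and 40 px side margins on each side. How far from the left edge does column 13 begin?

1621 px

Subtract both margins: 2184 − 2·40 = 2104 px.
16c + 15·4 = 2104 → 16c = 2044 → c = 127.75 px.
Column 13 starts at margin + 12·(column + gutter) = 40 + 12·131.75 = 1621 px.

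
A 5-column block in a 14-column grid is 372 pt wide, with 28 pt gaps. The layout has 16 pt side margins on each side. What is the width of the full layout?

372 − 4·28 = 260; ÷5 gives c = 52 pt.
Total width: 2·16 + 14·52 + 13·28 = 1124 pt.

1124 pt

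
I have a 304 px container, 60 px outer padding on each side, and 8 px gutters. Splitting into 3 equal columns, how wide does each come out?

56 px

Content width = 304 − 2·60 = 184 px.
3c + 2·8 = 184 → 3c = 168 → c = 56 px.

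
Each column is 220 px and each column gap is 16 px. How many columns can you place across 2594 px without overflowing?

11 columns

Each extra column adds 220 + 16 = 236 px.
(2594 + 16) / 236 = 11.06, so 11 columns fit.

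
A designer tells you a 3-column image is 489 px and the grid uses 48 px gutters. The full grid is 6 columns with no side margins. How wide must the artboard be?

3 columns + 2 gutters: 3c + 2·48 = 489.
3c = 489 − 96 = 393, so c = 131 px.
Artboard = 6·131 + 5·48 = 786 + 240 = 1026 px.

1026 px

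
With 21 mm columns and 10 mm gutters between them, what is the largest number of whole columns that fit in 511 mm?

16 columns: 16·21 + 15·10 = 486 mm ≤ 511.
17 columns: 517 mm > 511. So 16.

16 columns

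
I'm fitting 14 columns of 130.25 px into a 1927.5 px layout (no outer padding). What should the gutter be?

14·130.25 + 13g = 1927.5 → 13g = 104 → g = 8 px.

8 px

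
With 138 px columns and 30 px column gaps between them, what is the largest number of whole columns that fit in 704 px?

4 columns

k columns need k·138 + (k−1)·30 = k·168 − 30.
k·168 − 30 ≤ 704 → k ≤ 734 / 168 ≈ 4.37, so k = 4.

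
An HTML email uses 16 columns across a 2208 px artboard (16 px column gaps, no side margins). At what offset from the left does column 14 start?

1807 px

16c + 15·16 = 2208 → 16c = 1968 → c = 123 px.
No margin, so column 14 starts at 13·(column + gutter) = 13·139 = 1807 px.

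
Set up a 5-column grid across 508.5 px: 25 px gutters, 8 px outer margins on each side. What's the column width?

78.5 px

Content width = 508.5 − 2·8 = 492.5 px.
Subtracting 4 gutters of 25 leaves 392.5 for 5 columns, so c = 78.5 px.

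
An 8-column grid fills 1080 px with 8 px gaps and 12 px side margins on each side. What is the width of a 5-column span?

657 px

Subtract both margins: 1080 − 2·12 = 1056 px.
Subtracting 7 gaps of 8 leaves 1000 for 8 columns, so c = 125 px.
5 columns plus 4 gaps: 625 + 32 = 657 px.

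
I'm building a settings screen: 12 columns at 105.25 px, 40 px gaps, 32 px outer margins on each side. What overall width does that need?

Adding margins, columns and gutters: 64 + 1263 + 440 = 1767 px.

1767 px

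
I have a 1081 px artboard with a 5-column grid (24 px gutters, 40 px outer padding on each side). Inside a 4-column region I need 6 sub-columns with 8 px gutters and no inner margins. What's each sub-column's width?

126 px

Subtract both margins: 1081 − 2·40 = 1001 px.
Subtracting 4 gutters of 24 leaves 905 for 5 columns, so c = 181 px.
Span of 4: 4·181 + 3·24 = 724 + 72 = 796 px.
Subtracting 5 gutters of 8 leaves 756 for 6 columns, so d = 126 px.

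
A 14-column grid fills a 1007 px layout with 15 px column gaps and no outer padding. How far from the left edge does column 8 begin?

511 px

Subtracting 13 column gaps of 15 leaves 812 for 14 columns, so c = 58 px.
Before column 8: 7 columns + 7 column gaps.
Offset = 7·(58 + 15) = 7·73 = 511 px.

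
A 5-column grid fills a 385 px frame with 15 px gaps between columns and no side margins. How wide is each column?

65 px

Subtracting 4 gaps of 15 leaves 325 for 5 columns, so c = 65 px.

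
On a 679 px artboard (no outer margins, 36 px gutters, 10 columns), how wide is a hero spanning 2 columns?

10c + 9·36 = 679 → 10c = 355 → c = 35.5 px.
2 columns plus 1 gutter: 71 + 36 = 107 px.

107 px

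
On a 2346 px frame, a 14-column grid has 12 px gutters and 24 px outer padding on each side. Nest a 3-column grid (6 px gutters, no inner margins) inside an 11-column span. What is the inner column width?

597 px

Outer content = 2346 − 2·24 = 2298 px.
14 columns + 13 gutters: 14c + 13·12 = 2298.
14c = 2298 − 156 = 2142, so c = 153 px.
Span of 11: 11·153 + 10·12 = 1683 + 120 = 1803 px.
Subtracting 2 gutters of 6 leaves 1791 for 3 columns, so d = 597 px.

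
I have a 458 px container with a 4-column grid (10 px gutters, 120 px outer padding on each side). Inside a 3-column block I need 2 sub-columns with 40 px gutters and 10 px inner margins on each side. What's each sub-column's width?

50.5 px

Outer content = 458 − 2·120 = 218 px.
Subtracting 3 gutters of 10 leaves 188 for 4 columns, so c = 47 px.
3 columns plus 2 gutters: 141 + 20 = 161 px.
Inner content = 161 − 2·10 = 141 px.
2d + 1·40 = 141 → 2d = 101 → d = 50.5 px.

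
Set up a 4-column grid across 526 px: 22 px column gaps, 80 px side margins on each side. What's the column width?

75 px

Inside the margins: 526 − 160 = 366 px.
366 − 3·22 = 300; ÷4 gives c = 75 px.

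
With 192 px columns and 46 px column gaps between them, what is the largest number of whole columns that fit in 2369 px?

10 columns

k columns need k·192 + (k−1)·46 = k·238 − 46.
k·238 − 46 ≤ 2369 → k ≤ 2415 / 238 ≈ 10.15, so k = 10.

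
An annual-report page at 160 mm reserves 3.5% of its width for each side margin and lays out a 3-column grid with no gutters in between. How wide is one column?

Margins: 3.5% × 160 = 5.6 mm each, so content = 160 − 11.2 = 148.8 mm.
3c = 148.8 → c = 49.6 mm.

49.6 mm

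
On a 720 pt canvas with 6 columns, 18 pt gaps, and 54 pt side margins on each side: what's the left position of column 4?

369 pt

Subtract both margins: 720 − 2·54 = 612 pt.
Subtracting 5 gaps of 18 leaves 522 for 6 columns, so c = 87 pt.
Column 4 starts at margin + 3·(column + gutter) = 54 + 3·105 = 369 pt.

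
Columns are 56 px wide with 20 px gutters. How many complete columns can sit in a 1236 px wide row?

16 columns: 16·56 + 15·20 = 1196 px ≤ 1236.
17 columns: 1272 px > 1236. So 16.

16 columns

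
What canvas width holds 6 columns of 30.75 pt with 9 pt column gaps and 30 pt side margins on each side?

Canvas = 2·30 + 6·30.75 + 5·9 = 60 + 184.5 + 45 = 289.5 pt.

289.5 pt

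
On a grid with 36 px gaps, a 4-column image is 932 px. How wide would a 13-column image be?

3110 px

4 columns + 3 gaps: 4c + 3·36 = 932.
4c = 932 − 108 = 824, so c = 206 px.
13-column span = 13·206 + 12·36 = 3110 px.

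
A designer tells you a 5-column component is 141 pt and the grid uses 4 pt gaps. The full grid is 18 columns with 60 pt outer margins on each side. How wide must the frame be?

5 columns + 4 gaps: 5c + 4·4 = 141.
5c = 141 − 16 = 125, so c = 25 pt.
Total width: 2·60 + 18·25 + 17·4 = 638 pt.

638 pt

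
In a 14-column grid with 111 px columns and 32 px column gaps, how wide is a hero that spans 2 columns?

2-column span = 2·111 + 1·32 = 254 px.

254 px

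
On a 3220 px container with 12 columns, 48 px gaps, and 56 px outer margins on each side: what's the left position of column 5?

1108 px

Take off 112 px of margins, leaving 3108 px.
3108 − 11·48 = 2580; ÷12 gives c = 215 px.
Each column+gutter stride is 263 px; 4 of them past the 56 px margin is 56 + 1052 = 1108 px.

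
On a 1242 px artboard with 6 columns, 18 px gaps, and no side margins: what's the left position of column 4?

6c + 5·18 = 1242 → 6c = 1152 → c = 192 px.
Each column+gutter stride is 210 px; with no margin, 3 of them is 630 px.

630 px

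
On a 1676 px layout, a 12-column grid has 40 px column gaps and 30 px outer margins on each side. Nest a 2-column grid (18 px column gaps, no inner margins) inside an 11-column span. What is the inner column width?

730 px

Outer content = 1676 − 2·30 = 1616 px.
12c + 11·40 = 1616 → 12c = 1176 → c = 98 px.
11-column span = 11·98 + 10·40 = 1478 px.
2d + 1·18 = 1478 → 2d = 1460 → d = 730 px.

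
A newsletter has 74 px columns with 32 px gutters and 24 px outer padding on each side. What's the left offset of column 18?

Before column 18: the margin + 17 columns + 17 gutters.
Offset = 24 + 17·(74 + 32) = 24 + 1802 = 1826 px.

1826 px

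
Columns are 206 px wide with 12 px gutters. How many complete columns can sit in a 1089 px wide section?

Each extra column adds 206 + 12 = 218 px.
(1089 + 12) / 218 = 5.05, so 5 columns fit.

5 columns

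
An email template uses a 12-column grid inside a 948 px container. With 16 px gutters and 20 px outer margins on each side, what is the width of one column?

61 px

Subtract both margins: 948 − 2·20 = 908 px.
12c + 11·16 = 908 → 12c = 732 → c = 61 px.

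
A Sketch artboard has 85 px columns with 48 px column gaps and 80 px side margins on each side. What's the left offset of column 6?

Before column 6: the margin + 5 columns + 5 column gaps.
Offset = 80 + 5·(85 + 48) = 80 + 665 = 745 px.

745 px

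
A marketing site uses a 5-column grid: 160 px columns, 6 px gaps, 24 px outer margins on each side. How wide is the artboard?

Artboard = 2·24 + 5·160 + 4·6 = 48 + 800 + 24 = 872 px.

872 px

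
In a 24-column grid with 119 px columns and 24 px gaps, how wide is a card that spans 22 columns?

3122 px

22-column span = 22·119 + 21·24 = 3122 px.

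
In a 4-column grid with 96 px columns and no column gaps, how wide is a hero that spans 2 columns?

192 px

2-column span = 2·96 = 192 px.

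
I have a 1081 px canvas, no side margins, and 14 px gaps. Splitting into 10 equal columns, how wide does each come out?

Subtracting 9 gaps of 14 leaves 955 for 10 columns, so c = 95.5 px.

95.5 px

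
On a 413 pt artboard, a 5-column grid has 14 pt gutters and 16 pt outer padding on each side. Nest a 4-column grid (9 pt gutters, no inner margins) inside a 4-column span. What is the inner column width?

Outer content = 413 − 2·16 = 381 pt.
Subtracting 4 gutters of 14 leaves 325 for 5 columns, so c = 65 pt.
4-column span = 4·65 + 3·14 = 302 pt.
Subtracting 3 gutters of 9 leaves 275 for 4 columns, so d = 68.75 pt.

68.75 pt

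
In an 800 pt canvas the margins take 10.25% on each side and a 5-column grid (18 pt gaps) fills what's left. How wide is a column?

800 × (1 − 2·10.25%) = 800 × 79.5% = 636 pt for the columns.
636 − 4·18 = 564; ÷5 gives c = 112.8 pt.

112.8 pt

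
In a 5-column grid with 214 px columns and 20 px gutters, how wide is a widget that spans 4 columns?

Span of 4: 4·214 + 3·20 = 856 + 60 = 916 px.

916 px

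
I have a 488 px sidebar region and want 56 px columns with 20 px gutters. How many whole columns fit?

Each extra column adds 56 + 20 = 76 px.
(488 + 20) / 76 = 6.68, so 6 columns fit.

6 columns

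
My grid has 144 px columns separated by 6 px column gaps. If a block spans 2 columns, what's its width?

294 px

Span of 2: 2·144 + 1·6 = 288 + 6 = 294 px.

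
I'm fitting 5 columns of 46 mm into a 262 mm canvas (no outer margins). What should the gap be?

5 columns take 5·46 = 230 mm; remaining 32 splits into 4 gaps.
g = 32 / 4 = 8 mm.

8 mm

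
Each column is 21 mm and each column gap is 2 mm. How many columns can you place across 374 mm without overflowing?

16 columns

16 columns: 16·21 + 15·2 = 366 mm ≤ 374.
17 columns: 389 mm > 374. So 16.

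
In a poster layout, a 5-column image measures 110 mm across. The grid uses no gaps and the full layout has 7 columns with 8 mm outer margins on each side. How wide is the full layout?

170 mm

5c = 110 → c = 22 mm.
Summing: 16 + 154 = 170 mm.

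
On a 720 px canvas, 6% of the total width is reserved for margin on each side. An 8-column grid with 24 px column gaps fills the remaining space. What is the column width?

58.2 px

Each margin = 6% of 720 = 43.2 px; content = 720 − 2·43.2 = 633.6 px.
Subtracting 7 column gaps of 24 leaves 465.6 for 8 columns, so c = 58.2 px.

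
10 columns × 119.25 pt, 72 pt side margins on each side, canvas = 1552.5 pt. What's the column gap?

Subtract both margins: 1552.5 − 2·72 = 1408.5 pt.
10 columns take 10·119.25 = 1192.5 pt; remaining 216 splits into 9 column gaps.
g = 216 / 9 = 24 pt.

24 pt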